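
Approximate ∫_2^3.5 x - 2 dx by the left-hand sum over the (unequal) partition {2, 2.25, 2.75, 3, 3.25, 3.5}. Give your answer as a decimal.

Subinterval widths: 0.25, 0.5, 0.25, 0.25, 0.25.
Left endpoints: 2, 2.25, 2.75, 3, 3.25.
f(2) = 0, f(2.25) = 0.25, f(2.75) = 0.75, f(3) = 1, f(3.25) = 1.25.
Sum = Σ Δx_i · f(x_i).
Sum = 0.875.

0.875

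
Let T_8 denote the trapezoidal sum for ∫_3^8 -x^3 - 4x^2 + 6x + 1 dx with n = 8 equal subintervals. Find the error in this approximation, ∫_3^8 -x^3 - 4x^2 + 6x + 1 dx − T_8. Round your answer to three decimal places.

Exact integral: ∫_3^8 f(x) dx ≈ -1480.41667.
T_8 = -1487.08984375.
Error ≈ -1480.41667 − (-1487.08984375) ≈ 6.673.

6.673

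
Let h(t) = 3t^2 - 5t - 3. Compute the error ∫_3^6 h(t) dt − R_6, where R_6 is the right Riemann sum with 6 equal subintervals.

Exact integral: ∫_3^6 h(t) dt = 112.5.
R_6 = 129.375.
Error = 112.5 − 129.375 = -16.875.

-16.875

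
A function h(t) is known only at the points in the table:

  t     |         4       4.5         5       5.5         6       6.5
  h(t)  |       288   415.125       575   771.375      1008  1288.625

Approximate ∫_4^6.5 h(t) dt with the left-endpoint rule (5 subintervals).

1528.75

Δt = 0.5.
Sum = 0.5·[288 + 415.125 + 575 + 771.375 + 1008] = 1528.75.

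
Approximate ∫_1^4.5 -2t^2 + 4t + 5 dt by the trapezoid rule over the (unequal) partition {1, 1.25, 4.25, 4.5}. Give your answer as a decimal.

Subinterval widths: 0.25, 3, 0.25.
f(1) = 7, f(1.25) = 6.875, f(4.25) = -14.125, f(4.5) = -17.5.
On each subinterval the trapezoid contributes (Δt_i/2)·[f(t_{i-1}) + f(t_i)].
Sum = -13.09375.

-13.09375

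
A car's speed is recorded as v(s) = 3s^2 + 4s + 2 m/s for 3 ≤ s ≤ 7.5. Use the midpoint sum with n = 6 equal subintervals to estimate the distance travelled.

497.7421875

Δs = (7.5 − 3)/6 = 0.75.
Midpoints: 3.375, 4.125, 4.875, 5.625, 6.375, 7.125.
v(3.375) = 49.671875, v(4.125) = 69.546875, v(4.875) = 92.796875, v(5.625) = 119.421875, v(6.375) = 149.421875, v(7.125) = 182.796875.
Sum = Δs · [v(3.375) + v(4.125) + v(4.875) + ...].
Sum = 497.7421875.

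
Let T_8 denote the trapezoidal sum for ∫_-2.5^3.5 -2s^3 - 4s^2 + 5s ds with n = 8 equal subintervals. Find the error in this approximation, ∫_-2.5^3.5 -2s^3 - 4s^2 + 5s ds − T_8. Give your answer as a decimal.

3.9375

Exact integral: ∫_-2.5^3.5 f(s) ds = -118.5.
T_8 = -122.4375.
Error = -118.5 − (-122.4375) = 3.9375.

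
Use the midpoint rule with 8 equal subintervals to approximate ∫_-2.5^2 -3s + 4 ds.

21.375

Δs = (2 − (-2.5))/8 = 0.5625.
Midpoints: -2.21875, -1.65625, -1.09375, -0.53125, 0.03125, 0.59375, 1.15625, 1.71875.
f(-2.21875) = 10.65625, f(-1.65625) = 8.96875, f(-1.09375) = 7.28125, f(-0.53125) = 5.59375, f(0.03125) = 3.90625, f(0.59375) = 2.21875, f(1.15625) = 0.53125, f(1.71875) = -1.15625.
Sum = Δs · [f(-2.21875) + f(-1.65625) + f(-1.09375) + ...].
Sum = 21.375.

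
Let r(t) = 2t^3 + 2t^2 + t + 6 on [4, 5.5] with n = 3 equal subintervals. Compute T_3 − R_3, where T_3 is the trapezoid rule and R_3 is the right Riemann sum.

-58.6875

T_3 = 415.8125.
R_3 = 474.5.
T_3 − R_3 = -58.6875.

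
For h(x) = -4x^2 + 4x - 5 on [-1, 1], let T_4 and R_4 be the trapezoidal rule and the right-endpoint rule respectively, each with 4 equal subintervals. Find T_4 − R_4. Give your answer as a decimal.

T_4 = -13.
R_4 = -11.
T_4 − R_4 = -2.

-2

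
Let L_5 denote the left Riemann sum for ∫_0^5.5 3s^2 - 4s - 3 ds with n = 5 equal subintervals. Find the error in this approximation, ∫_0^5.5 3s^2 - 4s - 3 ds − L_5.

Exact integral: ∫_0^5.5 f(s) ds = 89.375.
L_5 = 54.89.
Error = 89.375 − 54.89 = 34.485.

34.485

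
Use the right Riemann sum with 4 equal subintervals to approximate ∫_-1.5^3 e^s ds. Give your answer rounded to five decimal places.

Δs = (3 − (-1.5))/4 = 1.125.
Right endpoints: -0.375, 0.75, 1.875, 3.
f(-0.375) ≈ 0.68729, f(0.75) ≈ 2.11700, f(1.875) ≈ 6.52082, f(3) ≈ 20.08554.
Sum = Δs · [f(-0.375) + f(0.75) + f(1.875) + f(3)].
Sum ≈ 33.08698.

33.08698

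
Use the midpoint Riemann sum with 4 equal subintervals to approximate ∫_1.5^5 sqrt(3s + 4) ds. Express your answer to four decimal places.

12.9026

Δs = (5 − 1.5)/4 = 0.875.
Midpoints: 1.9375, 2.8125, 3.6875, 4.5625.
f(1.9375) ≈ 3.1325, f(2.8125) ≈ 3.5267, f(3.6875) ≈ 3.8810, f(4.5625) ≈ 4.2057.
Sum = Δs · [f(1.9375) + f(2.8125) + f(3.6875) + f(4.5625)].
Sum ≈ 12.9026.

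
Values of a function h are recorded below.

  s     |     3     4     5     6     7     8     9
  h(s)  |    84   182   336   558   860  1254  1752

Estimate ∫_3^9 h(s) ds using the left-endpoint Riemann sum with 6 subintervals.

Δs = 1.
Sum = 1·[84 + 182 + 336 + 558 + 860 + 1254] = 3274.

3274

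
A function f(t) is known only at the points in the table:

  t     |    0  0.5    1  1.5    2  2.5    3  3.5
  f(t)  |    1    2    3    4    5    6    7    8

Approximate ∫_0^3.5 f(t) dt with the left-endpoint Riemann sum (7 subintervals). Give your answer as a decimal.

Δt = 0.5.
Sum = 0.5·[1 + 2 + 3 + 4 + 5 + 6 + 7] = 14.

14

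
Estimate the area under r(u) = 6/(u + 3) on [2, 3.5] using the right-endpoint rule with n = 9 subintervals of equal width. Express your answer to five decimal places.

1.55134

Δu = (3.5 − 2)/9 = 1/6.
Right endpoints: 13/6, 7/3, 2.5, 8/3, 17/6, 3, 19/6, 10/3, 3.5.
r(13/6) = 36/31, r(7/3) = 1.125, r(2.5) = 12/11, r(8/3) = 18/17, r(17/6) = 36/35, r(3) = 1, r(19/6) = 36/37, r(10/3) = 18/19, r(3.5) = 12/13.
Sum = Δu · [r(13/6) + r(7/3) + r(2.5) + ...].
Sum ≈ 1.55134.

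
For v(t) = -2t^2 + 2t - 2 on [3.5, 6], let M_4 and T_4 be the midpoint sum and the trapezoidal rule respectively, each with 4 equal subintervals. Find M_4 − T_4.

M_4 = -96.50390625.
T_4 = -96.9921875.
M_4 − T_4 = 0.48828125.

0.48828125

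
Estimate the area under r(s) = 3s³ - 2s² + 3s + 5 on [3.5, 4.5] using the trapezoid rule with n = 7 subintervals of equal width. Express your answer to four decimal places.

Δs = (4.5 − 3.5)/7 = 1/7.
r(3.5) = 119.625, r(51/14) = 368833/2744, r(53/14) = 412863/2744, r(55/14) = 460485/2744, r(57/14) = 511843/2744, r(59/14) = 567081/2744, r(61/14) = 626343/2744, r(4.5) = 251.375.
T_7 = (Δs/2)·[r(s_0) + 2r(s_1) + ... + 2r(s_{6}) + r(s_7)].
Sum ≈ 179.9490.

179.9490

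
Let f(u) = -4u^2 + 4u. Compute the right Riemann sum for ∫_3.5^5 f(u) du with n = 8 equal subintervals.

-88.25390625

Δu = (5 − 3.5)/8 = 0.1875.
Right endpoints: 3.6875, 3.875, 4.0625, 4.25, 4.4375, 4.625, 4.8125, 5.
f(3.6875) = -39.640625, f(3.875) = -44.5625, f(4.0625) = -49.765625, f(4.25) = -55.25, f(4.4375) = -61.015625, f(4.625) = -67.0625, f(4.8125) = -73.390625, f(5) = -80.
Sum = Δu · [f(3.6875) + f(3.875) + f(4.0625) + ...].
Sum = -88.25390625.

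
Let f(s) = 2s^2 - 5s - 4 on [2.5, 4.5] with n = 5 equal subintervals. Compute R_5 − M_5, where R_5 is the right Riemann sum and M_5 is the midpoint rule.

R_5 = 11.04.
M_5 = 7.28.
R_5 − M_5 = 3.76.

3.76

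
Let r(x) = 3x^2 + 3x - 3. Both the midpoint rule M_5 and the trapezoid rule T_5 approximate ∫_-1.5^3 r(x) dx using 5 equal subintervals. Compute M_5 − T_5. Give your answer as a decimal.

-2.73375

M_5 = 26.08875.
T_5 = 28.8225.
M_5 − T_5 = -2.73375.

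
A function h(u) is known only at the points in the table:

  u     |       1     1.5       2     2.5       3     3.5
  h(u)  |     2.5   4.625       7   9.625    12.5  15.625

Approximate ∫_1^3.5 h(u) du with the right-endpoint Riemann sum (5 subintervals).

24.6875

Δu = 0.5.
Sum = 0.5·[4.625 + 7 + 9.625 + 12.5 + 15.625] = 24.6875.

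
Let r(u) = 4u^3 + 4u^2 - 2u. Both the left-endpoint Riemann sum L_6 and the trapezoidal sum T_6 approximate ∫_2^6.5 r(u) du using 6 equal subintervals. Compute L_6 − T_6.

-453.9375

L_6 = 1655.578125.
T_6 = 2109.515625.
L_6 − T_6 = -453.9375.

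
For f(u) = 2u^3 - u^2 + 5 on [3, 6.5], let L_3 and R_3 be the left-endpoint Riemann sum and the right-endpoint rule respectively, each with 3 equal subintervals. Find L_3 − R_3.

L_3 ≈ 539.324074.
R_3 ≈ 1078.324074.
L_3 − R_3 = -539.

-539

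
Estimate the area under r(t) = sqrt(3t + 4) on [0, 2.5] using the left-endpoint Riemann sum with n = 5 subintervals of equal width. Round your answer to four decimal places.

Δt = (2.5 − 0)/5 = 0.5.
Left endpoints: 0, 0.5, 1, 1.5, 2.
r(0) ≈ 2.0000, r(0.5) ≈ 2.3452, r(1) ≈ 2.6458, r(1.5) ≈ 2.9155, r(2) ≈ 3.1623.
Sum = Δt · [r(0) + r(0.5) + r(1) + r(1.5) + r(2)].
Sum ≈ 6.5344.

6.5344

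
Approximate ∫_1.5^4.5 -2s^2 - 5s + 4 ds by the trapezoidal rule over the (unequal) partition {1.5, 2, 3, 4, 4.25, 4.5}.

-92.21875

Subinterval widths: 0.5, 1, 1, 0.25, 0.25.
f(1.5) = -8, f(2) = -14, f(3) = -29, f(4) = -48, f(4.25) = -53.375, f(4.5) = -59.
On each subinterval the trapezoid contributes (Δs_i/2)·[f(s_{i-1}) + f(s_i)].
Sum = -92.21875.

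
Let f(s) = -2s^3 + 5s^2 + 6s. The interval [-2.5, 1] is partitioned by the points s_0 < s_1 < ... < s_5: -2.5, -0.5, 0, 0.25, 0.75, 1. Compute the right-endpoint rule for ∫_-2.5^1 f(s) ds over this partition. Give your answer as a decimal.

2.9296875

Subinterval widths: 2, 0.5, 0.25, 0.5, 0.25.
Right endpoints: -0.5, 0, 0.25, 0.75, 1.
f(-0.5) = -1.5, f(0) = 0, f(0.25) = 1.78125, f(0.75) = 6.46875, f(1) = 9.
Sum = Σ Δs_i · f(s_i).
Sum = 2.9296875.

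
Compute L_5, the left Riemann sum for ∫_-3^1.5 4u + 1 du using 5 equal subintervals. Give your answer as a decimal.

Δu = (1.5 − (-3))/5 = 0.9.
Left endpoints: -3, -2.1, -1.2, -0.3, 0.6.
f(-3) = -11, f(-2.1) = -7.4, f(-1.2) = -3.8, f(-0.3) = -0.2, f(0.6) = 3.4.
Sum = Δu · [f(-3) + f(-2.1) + f(-1.2) + f(-0.3) + f(0.6)].
Sum = -17.1.

-17.1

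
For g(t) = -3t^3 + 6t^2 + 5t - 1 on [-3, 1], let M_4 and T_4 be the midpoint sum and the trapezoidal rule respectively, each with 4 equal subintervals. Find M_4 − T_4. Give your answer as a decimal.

-15

M_4 = 87.
T_4 = 102.
M_4 − T_4 = -15.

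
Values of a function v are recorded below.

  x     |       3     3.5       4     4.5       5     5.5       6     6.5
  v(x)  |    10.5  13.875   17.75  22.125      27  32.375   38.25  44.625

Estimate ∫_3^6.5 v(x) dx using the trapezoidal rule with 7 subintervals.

89.46875

Δx = 0.5.
T_7 = (0.5/2)·[10.5 + 2·13.875 + 2·17.75 + 2·22.125 + 2·27 + 2·32.375 + 2·38.25 + 44.625] = 89.46875.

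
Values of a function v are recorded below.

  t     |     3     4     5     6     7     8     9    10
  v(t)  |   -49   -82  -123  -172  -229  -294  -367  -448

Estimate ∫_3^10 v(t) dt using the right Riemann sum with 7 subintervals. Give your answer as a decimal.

-1715

Δt = 1.
Sum = 1·[(-82) + (-123) + (-172) + (-229) + (-294) + (-367) + (-448)] = -1715.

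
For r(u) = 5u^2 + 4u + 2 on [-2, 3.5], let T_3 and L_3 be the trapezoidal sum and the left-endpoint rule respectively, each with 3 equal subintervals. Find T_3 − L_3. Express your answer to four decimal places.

T_3 ≈ 127.696759.
L_3 ≈ 69.717593.
T_3 − L_3 ≈ 57.9792.

57.9792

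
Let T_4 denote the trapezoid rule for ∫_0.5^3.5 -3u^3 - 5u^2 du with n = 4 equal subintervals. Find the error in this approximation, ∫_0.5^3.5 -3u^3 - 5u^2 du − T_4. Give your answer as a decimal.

6.46875

Exact integral: ∫_0.5^3.5 f(u) du = -183.75.
T_4 = -190.21875.
Error = -183.75 − (-190.21875) = 6.46875.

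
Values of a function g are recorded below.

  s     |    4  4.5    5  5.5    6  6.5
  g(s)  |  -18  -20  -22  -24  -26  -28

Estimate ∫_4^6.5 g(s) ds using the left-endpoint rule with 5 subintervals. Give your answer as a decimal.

-55

Δs = 0.5.
Sum = 0.5·[(-18) + (-20) + (-22) + (-24) + (-26)] = -55.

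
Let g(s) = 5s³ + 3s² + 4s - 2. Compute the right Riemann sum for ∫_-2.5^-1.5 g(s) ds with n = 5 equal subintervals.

-35.105

Δs = (-1.5 − (-2.5))/5 = 0.2.
Right endpoints: -2.3, -2.1, -1.9, -1.7, -1.5.
g(-2.3) = -56.165, g(-2.1) = -43.475, g(-1.9) = -33.065, g(-1.7) = -24.695, g(-1.5) = -18.125.
Sum = Δs · [g(-2.3) + g(-2.1) + g(-1.9) + g(-1.7) + g(-1.5)].
Sum = -35.105.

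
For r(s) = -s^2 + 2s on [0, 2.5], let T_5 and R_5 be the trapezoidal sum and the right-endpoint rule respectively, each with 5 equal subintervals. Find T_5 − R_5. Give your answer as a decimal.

T_5 = 0.9375.
R_5 = 0.625.
T_5 − R_5 = 0.3125.

0.3125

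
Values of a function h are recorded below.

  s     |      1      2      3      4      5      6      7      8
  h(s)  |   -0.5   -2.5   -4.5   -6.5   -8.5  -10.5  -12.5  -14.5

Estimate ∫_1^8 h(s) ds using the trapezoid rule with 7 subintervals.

Δs = 1.
T_7 = (1/2)·[(-0.5) + 2·(-2.5) + 2·(-4.5) + 2·(-6.5) + 2·(-8.5) + 2·(-10.5) + 2·(-12.5) + (-14.5)] = -52.5.

-52.5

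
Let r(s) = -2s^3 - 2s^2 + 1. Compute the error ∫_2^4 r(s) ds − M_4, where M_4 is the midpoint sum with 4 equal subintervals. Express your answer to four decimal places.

-0.8333

Exact integral: ∫_2^4 r(s) ds ≈ -155.333333.
M_4 = -154.5.
Error ≈ -155.333333 − (-154.5) ≈ -0.8333.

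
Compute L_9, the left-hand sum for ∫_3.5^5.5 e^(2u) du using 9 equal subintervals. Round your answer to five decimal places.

Δu = (5.5 − 3.5)/9 = 2/9.
Left endpoints: 3.5, 67/18, 71/18, 25/6, 79/18, 83/18, 29/6, 91/18, 95/18.
f(3.5) ≈ 1096.63316, f(67/18) ≈ 1710.33484, f(71/18) ≈ 2667.47841, f(25/6) ≈ 4160.26201, f(79/18) ≈ 6488.44238, f(83/18) ≈ 10119.52720, f(29/6) ≈ 15782.65240, f(91/18) ≈ 24614.99554, f(95/18) ≈ 38390.12544.
Sum = Δu · [f(3.5) + f(67/18) + f(71/18) + ...].
Sum ≈ 23340.10031.

23340.10031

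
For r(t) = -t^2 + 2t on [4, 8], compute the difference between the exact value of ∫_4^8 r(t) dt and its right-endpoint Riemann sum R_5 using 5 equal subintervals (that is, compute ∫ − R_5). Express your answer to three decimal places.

16.427

Exact integral: ∫_4^8 r(t) dt ≈ -101.33333.
R_5 = -117.76.
Error ≈ -101.33333 − (-117.76) ≈ 16.427.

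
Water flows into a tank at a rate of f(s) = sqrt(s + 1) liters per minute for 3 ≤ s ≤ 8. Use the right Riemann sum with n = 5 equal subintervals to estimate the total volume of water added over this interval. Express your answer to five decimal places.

13.15974

Δs = (8 − 3)/5 = 1.
Right endpoints: 4, 5, 6, 7, 8.
f(4) ≈ 2.23607, f(5) ≈ 2.44949, f(6) ≈ 2.64575, f(7) ≈ 2.82843, f(8) ≈ 3.00000.
Sum = Δs · [f(4) + f(5) + f(6) + f(7) + f(8)].
Sum ≈ 13.15974.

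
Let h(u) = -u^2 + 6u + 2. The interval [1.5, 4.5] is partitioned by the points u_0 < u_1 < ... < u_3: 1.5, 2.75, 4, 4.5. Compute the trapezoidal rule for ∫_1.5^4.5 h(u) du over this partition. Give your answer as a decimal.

Subinterval widths: 1.25, 1.25, 0.5.
h(1.5) = 8.75, h(2.75) = 10.9375, h(4) = 10, h(4.5) = 8.75.
On each subinterval the trapezoid contributes (Δu_i/2)·[h(u_{i-1}) + h(u_i)].
Sum = 30.078125.

30.078125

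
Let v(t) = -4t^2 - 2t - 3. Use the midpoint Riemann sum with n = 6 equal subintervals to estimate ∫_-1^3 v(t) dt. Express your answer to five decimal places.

-56.74074

Δt = (3 − (-1))/6 = 2/3.
Midpoints: -2/3, 0, 2/3, 4/3, 2, 8/3.
v(-2/3) = -31/9, v(0) = -3, v(2/3) = -55/9, v(4/3) = -115/9, v(2) = -23, v(8/3) = -331/9.
Sum = Δt · [v(-2/3) + v(0) + v(2/3) + ...].
Sum ≈ -56.74074.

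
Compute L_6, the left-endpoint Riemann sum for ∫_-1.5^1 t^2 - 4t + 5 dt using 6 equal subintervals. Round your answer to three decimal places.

Δt = (1 − (-1.5))/6 = 5/12.
Left endpoints: -1.5, -13/12, -2/3, -0.25, 1/6, 7/12.
f(-1.5) = 13.25, f(-13/12) = 1513/144, f(-2/3) = 73/9, f(-0.25) = 6.0625, f(1/6) = 157/36, f(7/12) = 433/144.
Sum = Δt · [f(-1.5) + f(-13/12) + f(-2/3) + ...].
Sum ≈ 18.874.

18.874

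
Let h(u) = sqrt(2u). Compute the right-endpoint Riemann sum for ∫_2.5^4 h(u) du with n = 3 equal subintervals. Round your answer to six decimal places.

3.961834

Δu = (4 − 2.5)/3 = 0.5.
Right endpoints: 3, 3.5, 4.
h(3) ≈ 2.449490, h(3.5) ≈ 2.645751, h(4) ≈ 2.828427.
Sum = Δu · [h(3) + h(3.5) + h(4)].
Sum ≈ 3.961834.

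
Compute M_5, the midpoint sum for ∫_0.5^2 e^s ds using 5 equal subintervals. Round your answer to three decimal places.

5.719

Δs = (2 − 0.5)/5 = 0.3.
Midpoints: 0.65, 0.95, 1.25, 1.55, 1.85.
f(0.65) ≈ 1.916, f(0.95) ≈ 2.586, f(1.25) ≈ 3.490, f(1.55) ≈ 4.711, f(1.85) ≈ 6.360.
Sum = Δs · [f(0.65) + f(0.95) + f(1.25) + f(1.55) + f(1.85)].
Sum ≈ 5.719.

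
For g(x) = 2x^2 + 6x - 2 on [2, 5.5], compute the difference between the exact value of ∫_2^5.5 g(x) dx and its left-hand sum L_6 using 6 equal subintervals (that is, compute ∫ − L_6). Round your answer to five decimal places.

Exact integral: ∫_2^5.5 g(x) dx ≈ 177.3333333.
L_6 ≈ 156.2928241.
Error ≈ 177.3333333 − 156.2928241 ≈ 21.04051.

21.04051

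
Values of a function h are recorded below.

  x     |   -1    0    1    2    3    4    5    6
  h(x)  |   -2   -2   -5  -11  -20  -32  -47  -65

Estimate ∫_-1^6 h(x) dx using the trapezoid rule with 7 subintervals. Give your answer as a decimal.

Δx = 1.
T_7 = (1/2)·[(-2) + 2·(-2) + 2·(-5) + 2·(-11) + 2·(-20) + 2·(-32) + 2·(-47) + (-65)] = -150.5.

-150.5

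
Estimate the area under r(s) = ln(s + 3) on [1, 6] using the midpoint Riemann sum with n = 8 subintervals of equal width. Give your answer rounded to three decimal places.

9.232

Δs = (6 − 1)/8 = 0.625.
Midpoints: 1.3125, 1.9375, 2.5625, 3.1875, 3.8125, 4.4375, 5.0625, 5.6875.
r(1.3125) ≈ 1.462, r(1.9375) ≈ 1.597, r(2.5625) ≈ 1.716, r(3.1875) ≈ 1.823, r(3.8125) ≈ 1.919, r(4.4375) ≈ 2.007, r(5.0625) ≈ 2.087, r(5.6875) ≈ 2.162.
Sum = Δs · [r(1.3125) + r(1.9375) + r(2.5625) + ...].
Sum ≈ 9.232.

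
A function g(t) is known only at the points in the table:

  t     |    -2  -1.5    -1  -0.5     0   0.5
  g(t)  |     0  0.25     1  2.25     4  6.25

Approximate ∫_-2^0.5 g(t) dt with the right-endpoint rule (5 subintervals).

6.875

Δt = 0.5.
Sum = 0.5·[0.25 + 1 + 2.25 + 4 + 6.25] = 6.875.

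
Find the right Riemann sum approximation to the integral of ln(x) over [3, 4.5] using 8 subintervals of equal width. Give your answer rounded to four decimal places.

2.0102

Δx = (4.5 − 3)/8 = 0.1875.
Right endpoints: 3.1875, 3.375, 3.5625, 3.75, 3.9375, 4.125, 4.3125, 4.5.
f(3.1875) ≈ 1.1592, f(3.375) ≈ 1.2164, f(3.5625) ≈ 1.2705, f(3.75) ≈ 1.3218, f(3.9375) ≈ 1.3705, f(4.125) ≈ 1.4171, f(4.3125) ≈ 1.4615, f(4.5) ≈ 1.5041.
Sum = Δx · [f(3.1875) + f(3.375) + f(3.5625) + ...].
Sum ≈ 2.0102.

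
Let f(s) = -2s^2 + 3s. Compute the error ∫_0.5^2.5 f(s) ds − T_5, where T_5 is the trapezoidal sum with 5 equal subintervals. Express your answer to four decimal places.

Exact integral: ∫_0.5^2.5 f(s) ds ≈ -1.333333.
T_5 = -1.44.
Error ≈ -1.333333 − (-1.44) ≈ 0.1067.

0.1067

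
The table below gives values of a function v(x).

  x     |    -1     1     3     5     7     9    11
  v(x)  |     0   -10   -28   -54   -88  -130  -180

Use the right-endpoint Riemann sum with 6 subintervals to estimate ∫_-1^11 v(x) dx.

Δx = 2.
Sum = 2·[(-10) + (-28) + (-54) + (-88) + (-130) + (-180)] = -980.

-980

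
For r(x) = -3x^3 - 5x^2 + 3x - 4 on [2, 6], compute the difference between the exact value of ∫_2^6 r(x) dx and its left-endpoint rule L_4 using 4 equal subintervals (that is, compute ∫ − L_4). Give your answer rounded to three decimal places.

-358.667

Exact integral: ∫_2^6 r(x) dx ≈ -1274.66667.
L_4 = -916.
Error ≈ -1274.66667 − (-916) ≈ -358.667.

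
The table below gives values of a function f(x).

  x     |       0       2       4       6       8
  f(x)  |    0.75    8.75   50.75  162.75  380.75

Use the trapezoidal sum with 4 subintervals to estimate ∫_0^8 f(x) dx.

Δx = 2.
T_4 = (2/2)·[0.75 + 2·8.75 + 2·50.75 + 2·162.75 + 380.75] = 826.

826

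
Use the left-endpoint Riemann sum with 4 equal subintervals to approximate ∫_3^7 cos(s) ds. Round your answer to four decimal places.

-0.3998

Δs = (7 − 3)/4 = 1.
Left endpoints: 3, 4, 5, 6.
f(3) ≈ -0.9900, f(4) ≈ -0.6536, f(5) ≈ 0.2837, f(6) ≈ 0.9602.
Sum = Δs · [f(3) + f(4) + f(5) + f(6)].
Sum ≈ -0.3998.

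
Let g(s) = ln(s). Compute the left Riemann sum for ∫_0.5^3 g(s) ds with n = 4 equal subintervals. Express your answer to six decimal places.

0.530781

Δs = (3 − 0.5)/4 = 0.625.
Left endpoints: 0.5, 1.125, 1.75, 2.375.
g(0.5) ≈ -0.693147, g(1.125) ≈ 0.117783, g(1.75) ≈ 0.559616, g(2.375) ≈ 0.864997.
Sum = Δs · [g(0.5) + g(1.125) + g(1.75) + g(2.375)].
Sum ≈ 0.530781.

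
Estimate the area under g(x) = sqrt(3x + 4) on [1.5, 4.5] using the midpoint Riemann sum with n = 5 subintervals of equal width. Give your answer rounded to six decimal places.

Δx = (4.5 − 1.5)/5 = 0.6.
Midpoints: 1.8, 2.4, 3, 3.6, 4.2.
g(1.8) ≈ 3.065942, g(2.4) ≈ 3.346640, g(3) ≈ 3.605551, g(3.6) ≈ 3.847077, g(4.2) ≈ 4.074310.
Sum = Δx · [g(1.8) + g(2.4) + g(3) + g(3.6) + g(4.2)].
Sum ≈ 10.763712.

10.763712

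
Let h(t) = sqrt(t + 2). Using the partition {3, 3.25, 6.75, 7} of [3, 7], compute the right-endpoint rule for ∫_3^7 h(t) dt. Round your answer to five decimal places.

11.67596

Subinterval widths: 0.25, 3.5, 0.25.
Right endpoints: 3.25, 6.75, 7.
h(3.25) ≈ 2.29129, h(6.75) ≈ 2.95804, h(7) ≈ 3.00000.
Sum = Σ Δt_i · h(t_i).
Sum ≈ 11.67596.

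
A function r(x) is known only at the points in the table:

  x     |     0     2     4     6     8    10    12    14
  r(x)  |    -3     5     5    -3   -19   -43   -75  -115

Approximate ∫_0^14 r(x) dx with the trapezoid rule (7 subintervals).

Δx = 2.
T_7 = (2/2)·[(-3) + 2·5 + 2·5 + 2·(-3) + 2·(-19) + 2·(-43) + 2·(-75) + (-115)] = -378.

-378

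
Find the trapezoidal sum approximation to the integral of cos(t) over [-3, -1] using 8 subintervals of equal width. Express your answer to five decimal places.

-0.69670

Δt = (-1 − (-3))/8 = 0.25.
f(-3) ≈ -0.98999, f(-2.75) ≈ -0.92430, f(-2.5) ≈ -0.80114, f(-2.25) ≈ -0.62817, f(-2) ≈ -0.41615, f(-1.75) ≈ -0.17825, f(-1.5) ≈ 0.07074, f(-1.25) ≈ 0.31532, f(-1) ≈ 0.54030.
T_8 = (Δt/2)·[f(t_0) + 2f(t_1) + ... + 2f(t_{7}) + f(t_8)].
Sum ≈ -0.69670.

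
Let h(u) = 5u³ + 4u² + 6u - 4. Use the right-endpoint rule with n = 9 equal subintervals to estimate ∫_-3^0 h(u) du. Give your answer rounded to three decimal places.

-85.778

Δu = (0 − (-3))/9 = 1/3.
Right endpoints: -8/3, -7/3, -2, -5/3, -4/3, -1, -2/3, -1/3, 0.
h(-8/3) = -2332/27, h(-7/3) = -1613/27, h(-2) = -40, h(-5/3) = -703/27, h(-4/3) = -452/27, h(-1) = -11, h(-2/3) = -208/27, h(-1/3) = -155/27, h(0) = -4.
Sum = Δu · [h(-8/3) + h(-7/3) + h(-2) + ...].
Sum ≈ -85.778.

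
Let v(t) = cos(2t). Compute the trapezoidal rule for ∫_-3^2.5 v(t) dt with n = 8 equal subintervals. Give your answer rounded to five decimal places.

Δt = (2.5 − (-3))/8 = 0.6875.
v(-3) ≈ 0.96017, v(-2.3125) ≈ -0.08728, v(-1.625) ≈ -0.99413, v(-0.9375) ≈ -0.29953, v(-0.25) ≈ 0.87758, v(0.4375) ≈ 0.64100, v(1.125) ≈ -0.62817, v(1.8125) ≈ -0.88542, v(2.5) ≈ 0.28366.
T_8 = (Δt/2)·[v(t_0) + 2v(t_1) + ... + 2v(t_{7}) + v(t_8)].
Sum ≈ -0.51840.

-0.51840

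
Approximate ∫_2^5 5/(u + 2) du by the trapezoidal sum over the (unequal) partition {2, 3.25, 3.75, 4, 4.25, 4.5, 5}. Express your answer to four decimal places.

Subinterval widths: 1.25, 0.5, 0.25, 0.25, 0.25, 0.5.
f(2) = 1.25, f(3.25) = 20/21, f(3.75) = 20/23, f(4) = 5/6, f(4.25) = 0.8, f(4.5) = 10/13, f(5) = 5/7.
On each subinterval the trapezoid contributes (Δu_i/2)·[f(u_{i-1}) + f(u_i)].
Sum ≈ 2.8160.

2.8160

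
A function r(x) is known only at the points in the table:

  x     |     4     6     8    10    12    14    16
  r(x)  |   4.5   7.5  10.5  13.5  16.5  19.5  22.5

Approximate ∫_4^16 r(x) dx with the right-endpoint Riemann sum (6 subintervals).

180

Δx = 2.
Sum = 2·[7.5 + 10.5 + 13.5 + 16.5 + 19.5 + 22.5] = 180.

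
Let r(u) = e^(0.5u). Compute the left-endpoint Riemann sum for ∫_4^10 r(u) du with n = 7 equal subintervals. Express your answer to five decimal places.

225.91321

Δu = (10 − 4)/7 = 6/7.
Left endpoints: 4, 34/7, 40/7, 46/7, 52/7, 58/7, 64/7.
r(4) ≈ 7.38906, r(34/7) ≈ 11.34267, r(40/7) ≈ 17.41171, r(46/7) ≈ 26.72807, r(52/7) ≈ 41.02927, r(58/7) ≈ 62.98251, r(64/7) ≈ 96.68213.
Sum = Δu · [r(4) + r(34/7) + r(40/7) + ...].
Sum ≈ 225.91321.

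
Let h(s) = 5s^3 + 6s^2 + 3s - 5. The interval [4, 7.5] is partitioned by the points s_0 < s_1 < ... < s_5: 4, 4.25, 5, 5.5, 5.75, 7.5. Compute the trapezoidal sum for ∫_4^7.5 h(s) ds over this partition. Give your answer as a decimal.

4495.3046875

Subinterval widths: 0.25, 0.75, 0.5, 0.25, 1.75.
h(4) = 423, h(4.25) = 499.953125, h(5) = 785, h(5.5) = 1024.875, h(5.75) = 1161.171875, h(7.5) = 2464.375.
On each subinterval the trapezoid contributes (Δs_i/2)·[h(s_{i-1}) + h(s_i)].
Sum = 4495.3046875.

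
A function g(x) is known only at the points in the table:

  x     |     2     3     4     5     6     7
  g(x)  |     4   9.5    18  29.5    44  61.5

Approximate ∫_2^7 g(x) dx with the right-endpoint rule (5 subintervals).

Δx = 1.
Sum = 1·[9.5 + 18 + 29.5 + 44 + 61.5] = 162.5.

162.5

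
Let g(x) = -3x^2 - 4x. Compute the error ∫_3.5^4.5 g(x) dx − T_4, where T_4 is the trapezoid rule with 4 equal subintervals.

0.03125

Exact integral: ∫_3.5^4.5 g(x) dx = -64.25.
T_4 = -64.28125.
Error = -64.25 − (-64.28125) = 0.03125.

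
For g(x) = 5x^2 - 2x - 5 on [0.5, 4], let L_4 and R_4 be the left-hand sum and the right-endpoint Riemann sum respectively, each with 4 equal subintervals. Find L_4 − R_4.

L_4 = 44.05078125.
R_4 = 106.83203125.
L_4 − R_4 = -62.78125.

-62.78125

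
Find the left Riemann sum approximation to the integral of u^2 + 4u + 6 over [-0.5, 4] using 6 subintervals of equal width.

67.640625

Δu = (4 − (-0.5))/6 = 0.75.
Left endpoints: -0.5, 0.25, 1, 1.75, 2.5, 3.25.
f(-0.5) = 4.25, f(0.25) = 7.0625, f(1) = 11, f(1.75) = 16.0625, f(2.5) = 22.25, f(3.25) = 29.5625.
Sum = Δu · [f(-0.5) + f(0.25) + f(1) + ...].
Sum = 67.640625.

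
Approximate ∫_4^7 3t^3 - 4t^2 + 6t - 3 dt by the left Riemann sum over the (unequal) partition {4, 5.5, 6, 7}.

964.5625

Subinterval widths: 1.5, 0.5, 1.
Left endpoints: 4, 5.5, 6.
f(4) = 149, f(5.5) = 408.125, f(6) = 537.
Sum = Σ Δt_i · f(t_i).
Sum = 964.5625.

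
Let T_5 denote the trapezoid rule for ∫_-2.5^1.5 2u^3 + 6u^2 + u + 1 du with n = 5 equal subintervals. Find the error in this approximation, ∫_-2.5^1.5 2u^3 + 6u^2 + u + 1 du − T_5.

-1.28

Exact integral: ∫_-2.5^1.5 f(u) du = 23.
T_5 = 24.28.
Error = 23 − 24.28 = -1.28.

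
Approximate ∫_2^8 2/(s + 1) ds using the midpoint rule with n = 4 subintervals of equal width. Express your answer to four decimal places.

2.1795

Δs = (8 − 2)/4 = 1.5.
Midpoints: 2.75, 4.25, 5.75, 7.25.
f(2.75) = 8/15, f(4.25) = 8/21, f(5.75) = 8/27, f(7.25) = 8/33.
Sum = Δs · [f(2.75) + f(4.25) + f(5.75) + f(7.25)].
Sum ≈ 2.1795.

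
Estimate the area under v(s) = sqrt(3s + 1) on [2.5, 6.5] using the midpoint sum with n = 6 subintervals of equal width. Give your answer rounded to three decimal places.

15.123

Δs = (6.5 − 2.5)/6 = 2/3.
Midpoints: 17/6, 3.5, 25/6, 29/6, 5.5, 37/6.
v(17/6) ≈ 3.082, v(3.5) ≈ 3.391, v(25/6) ≈ 3.674, v(29/6) ≈ 3.937, v(5.5) ≈ 4.183, v(37/6) ≈ 4.416.
Sum = Δs · [v(17/6) + v(3.5) + v(25/6) + ...].
Sum ≈ 15.123.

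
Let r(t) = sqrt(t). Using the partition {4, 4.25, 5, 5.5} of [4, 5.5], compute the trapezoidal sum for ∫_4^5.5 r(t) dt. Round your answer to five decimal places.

Subinterval widths: 0.25, 0.75, 0.5.
r(4) ≈ 2.00000, r(4.25) ≈ 2.06155, r(5) ≈ 2.23607, r(5.5) ≈ 2.34521.
On each subinterval the trapezoid contributes (Δt_i/2)·[r(t_{i-1}) + r(t_i)].
Sum ≈ 3.26462.

3.26462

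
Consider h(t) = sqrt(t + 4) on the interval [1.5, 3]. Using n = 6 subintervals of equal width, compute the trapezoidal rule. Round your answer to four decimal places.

Δt = (3 − 1.5)/6 = 0.25.
h(1.5) ≈ 2.3452, h(1.75) ≈ 2.3979, h(2) ≈ 2.4495, h(2.25) ≈ 2.5000, h(2.5) ≈ 2.5495, h(2.75) ≈ 2.5981, h(3) ≈ 2.6458.
T_6 = (Δt/2)·[h(t_0) + 2h(t_1) + ... + 2h(t_{5}) + h(t_6)].
Sum ≈ 3.7476.

3.7476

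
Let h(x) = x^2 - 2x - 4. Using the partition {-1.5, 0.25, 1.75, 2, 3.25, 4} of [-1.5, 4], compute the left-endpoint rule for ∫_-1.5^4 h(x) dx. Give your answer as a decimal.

Subinterval widths: 1.75, 1.5, 0.25, 1.25, 0.75.
Left endpoints: -1.5, 0.25, 1.75, 2, 3.25.
h(-1.5) = 1.25, h(0.25) = -4.4375, h(1.75) = -4.4375, h(2) = -4, h(3.25) = 0.0625.
Sum = Σ Δx_i · h(x_i).
Sum = -10.53125.

-10.53125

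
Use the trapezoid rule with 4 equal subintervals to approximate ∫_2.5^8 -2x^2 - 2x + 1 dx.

-386.6328125

Δx = (8 − 2.5)/4 = 1.375.
f(2.5) = -16.5, f(3.875) = -36.78125, f(5.25) = -64.625, f(6.625) = -100.03125, f(8) = -143.
T_4 = (Δx/2)·[f(x_0) + 2f(x_1) + 2f(x_2) + 2f(x_3) + f(x_4)].
Sum = -386.6328125.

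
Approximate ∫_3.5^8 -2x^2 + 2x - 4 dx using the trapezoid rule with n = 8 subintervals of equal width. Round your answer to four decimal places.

Δx = (8 − 3.5)/8 = 0.5625.
f(3.5) = -21.5, f(4.0625) = -28.8828125, f(4.625) = -37.53125, f(5.1875) = -47.4453125, f(5.75) = -58.625, f(6.3125) = -71.0703125, f(6.875) = -84.78125, f(7.4375) = -99.7578125, f(8) = -116.
T_8 = (Δx/2)·[f(x_0) + 2f(x_1) + ... + 2f(x_{7}) + f(x_8)].
Sum ≈ -279.4746.

-279.4746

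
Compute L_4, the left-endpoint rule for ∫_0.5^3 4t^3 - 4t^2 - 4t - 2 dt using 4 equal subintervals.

5.83984375

Δt = (3 − 0.5)/4 = 0.625.
Left endpoints: 0.5, 1.125, 1.75, 2.375.
f(0.5) = -4.5, f(1.125) = -5.8671875, f(1.75) = 0.1875, f(2.375) = 19.5234375.
Sum = Δt · [f(0.5) + f(1.125) + f(1.75) + f(2.375)].
Sum = 5.83984375.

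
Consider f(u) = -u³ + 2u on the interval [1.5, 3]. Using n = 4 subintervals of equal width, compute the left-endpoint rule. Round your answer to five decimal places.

-8.60449

Δu = (3 − 1.5)/4 = 0.375.
Left endpoints: 1.5, 1.875, 2.25, 2.625.
f(1.5) = -0.375, f(1.875) = -1455/512, f(2.25) = -6.890625, f(2.625) = -6573/512.
Sum = Δu · [f(1.5) + f(1.875) + f(2.25) + f(2.625)].
Sum ≈ -8.60449.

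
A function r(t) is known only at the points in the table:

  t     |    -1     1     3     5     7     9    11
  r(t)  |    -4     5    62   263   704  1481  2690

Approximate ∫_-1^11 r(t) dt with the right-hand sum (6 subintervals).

Δt = 2.
Sum = 2·[5 + 62 + 263 + 704 + 1481 + 2690] = 10410.

10410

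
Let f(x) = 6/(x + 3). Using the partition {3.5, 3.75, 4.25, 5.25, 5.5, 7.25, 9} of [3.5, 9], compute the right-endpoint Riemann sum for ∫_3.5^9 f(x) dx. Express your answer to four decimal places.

Subinterval widths: 0.25, 0.5, 1, 0.25, 1.75, 1.75.
Right endpoints: 3.75, 4.25, 5.25, 5.5, 7.25, 9.
f(3.75) = 8/9, f(4.25) = 24/29, f(5.25) = 8/11, f(5.5) = 12/17, f(7.25) = 24/41, f(9) = 0.5.
Sum = Σ Δx_i · f(x_i).
Sum ≈ 3.4391.

3.4391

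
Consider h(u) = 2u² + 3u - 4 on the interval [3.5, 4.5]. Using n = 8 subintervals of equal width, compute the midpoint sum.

40.1640625

Δu = (4.5 − 3.5)/8 = 0.125.
Midpoints: 3.5625, 3.6875, 3.8125, 3.9375, 4.0625, 4.1875, 4.3125, 4.4375.
h(3.5625) = 32.0703125, h(3.6875) = 34.2578125, h(3.8125) = 36.5078125, h(3.9375) = 38.8203125, h(4.0625) = 41.1953125, h(4.1875) = 43.6328125, h(4.3125) = 46.1328125, h(4.4375) = 48.6953125.
Sum = Δu · [h(3.5625) + h(3.6875) + h(3.8125) + ...].
Sum = 40.1640625.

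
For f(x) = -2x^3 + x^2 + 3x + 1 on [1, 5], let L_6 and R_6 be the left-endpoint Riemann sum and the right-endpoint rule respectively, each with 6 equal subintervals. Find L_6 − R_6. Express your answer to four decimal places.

141.3333

L_6 ≈ -165.037037.
R_6 ≈ -306.370370.
L_6 − R_6 ≈ 141.3333.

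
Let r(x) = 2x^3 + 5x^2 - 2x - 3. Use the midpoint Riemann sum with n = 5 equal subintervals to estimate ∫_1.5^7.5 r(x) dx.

Δx = (7.5 − 1.5)/5 = 1.2.
Midpoints: 2.1, 3.3, 4.5, 5.7, 6.9.
r(2.1) = 33.372, r(3.3) = 116.724, r(4.5) = 271.5, r(5.7) = 518.436, r(6.9) = 878.268.
Sum = Δx · [r(2.1) + r(3.3) + r(4.5) + r(5.7) + r(6.9)].
Sum = 2181.96.

2181.96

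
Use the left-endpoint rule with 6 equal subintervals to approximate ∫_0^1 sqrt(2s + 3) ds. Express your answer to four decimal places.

1.9524

Δs = (1 − 0)/6 = 1/6.
Left endpoints: 0, 1/6, 1/3, 0.5, 2/3, 5/6.
f(0) ≈ 1.7321, f(1/6) ≈ 1.8257, f(1/3) ≈ 1.9149, f(0.5) ≈ 2.0000, f(2/3) ≈ 2.0817, f(5/6) ≈ 2.1602.
Sum = Δs · [f(0) + f(1/6) + f(1/3) + ...].
Sum ≈ 1.9524.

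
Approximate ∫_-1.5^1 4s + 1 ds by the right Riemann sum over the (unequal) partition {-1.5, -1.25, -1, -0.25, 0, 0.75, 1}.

2.75

Subinterval widths: 0.25, 0.25, 0.75, 0.25, 0.75, 0.25.
Right endpoints: -1.25, -1, -0.25, 0, 0.75, 1.
f(-1.25) = -4, f(-1) = -3, f(-0.25) = 0, f(0) = 1, f(0.75) = 4, f(1) = 5.
Sum = Σ Δs_i · f(s_i).
Sum = 2.75.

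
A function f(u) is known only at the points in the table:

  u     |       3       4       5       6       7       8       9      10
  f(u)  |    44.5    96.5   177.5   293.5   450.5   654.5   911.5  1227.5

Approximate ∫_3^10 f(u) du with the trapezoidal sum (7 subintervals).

3220

Δu = 1.
T_7 = (1/2)·[44.5 + 2·96.5 + 2·177.5 + 2·293.5 + 2·450.5 + 2·654.5 + 2·911.5 + 1227.5] = 3220.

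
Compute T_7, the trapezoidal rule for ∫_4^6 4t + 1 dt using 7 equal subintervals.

Δt = (6 − 4)/7 = 2/7.
f(4) = 17, f(30/7) = 127/7, f(32/7) = 135/7, f(34/7) = 143/7, f(36/7) = 151/7, f(38/7) = 159/7, f(40/7) = 167/7, f(6) = 25.
T_7 = (Δt/2)·[f(t_0) + 2f(t_1) + ... + 2f(t_{6}) + f(t_7)].
Sum = 42.

42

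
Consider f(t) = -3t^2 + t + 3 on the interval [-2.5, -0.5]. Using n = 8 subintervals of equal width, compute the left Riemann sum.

Δt = (-0.5 − (-2.5))/8 = 0.25.
Left endpoints: -2.5, -2.25, -2, -1.75, -1.5, -1.25, -1, -0.75.
f(-2.5) = -18.25, f(-2.25) = -14.4375, f(-2) = -11, f(-1.75) = -7.9375, f(-1.5) = -5.25, f(-1.25) = -2.9375, f(-1) = -1, f(-0.75) = 0.5625.
Sum = Δt · [f(-2.5) + f(-2.25) + f(-2) + ...].
Sum = -15.0625.

-15.0625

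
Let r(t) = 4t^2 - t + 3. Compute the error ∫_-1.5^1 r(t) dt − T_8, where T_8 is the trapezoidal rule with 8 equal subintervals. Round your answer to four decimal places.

Exact integral: ∫_-1.5^1 r(t) dt ≈ 13.958333.
T_8 = 14.12109375.
Error ≈ 13.958333 − 14.12109375 ≈ -0.1628.

-0.1628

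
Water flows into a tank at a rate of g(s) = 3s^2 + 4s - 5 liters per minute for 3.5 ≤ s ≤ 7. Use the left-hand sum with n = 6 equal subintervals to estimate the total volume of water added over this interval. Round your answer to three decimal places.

Δs = (7 − 3.5)/6 = 7/12.
Left endpoints: 3.5, 49/12, 14/3, 5.25, 35/6, 77/12.
g(3.5) = 45.75, g(49/12) = 2945/48, g(14/3) = 79, g(5.25) = 98.6875, g(35/6) = 1445/12, g(77/12) = 144.1875.
Sum = Δs · [g(3.5) + g(49/12) + g(14/3) + ...].
Sum ≈ 320.481.

320.481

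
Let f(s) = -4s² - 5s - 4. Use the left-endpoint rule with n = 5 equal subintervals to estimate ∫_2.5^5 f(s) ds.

Δs = (5 − 2.5)/5 = 0.5.
Left endpoints: 2.5, 3, 3.5, 4, 4.5.
f(2.5) = -41.5, f(3) = -55, f(3.5) = -70.5, f(4) = -88, f(4.5) = -107.5.
Sum = Δs · [f(2.5) + f(3) + f(3.5) + f(4) + f(4.5)].
Sum = -181.25.

-181.25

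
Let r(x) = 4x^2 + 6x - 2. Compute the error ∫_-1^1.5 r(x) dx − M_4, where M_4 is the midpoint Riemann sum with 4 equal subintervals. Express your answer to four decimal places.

Exact integral: ∫_-1^1.5 r(x) dx ≈ 4.583333.
M_4 = 4.2578125.
Error ≈ 4.583333 − 4.2578125 ≈ 0.3255.

0.3255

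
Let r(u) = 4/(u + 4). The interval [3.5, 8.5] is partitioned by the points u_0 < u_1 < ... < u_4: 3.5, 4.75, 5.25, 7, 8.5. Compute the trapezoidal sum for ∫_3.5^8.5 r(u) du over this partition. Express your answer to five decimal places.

2.05073

Subinterval widths: 1.25, 0.5, 1.75, 1.5.
r(3.5) = 8/15, r(4.75) = 16/35, r(5.25) = 16/37, r(7) = 4/11, r(8.5) = 0.32.
On each subinterval the trapezoid contributes (Δu_i/2)·[r(u_{i-1}) + r(u_i)].
Sum ≈ 2.05073.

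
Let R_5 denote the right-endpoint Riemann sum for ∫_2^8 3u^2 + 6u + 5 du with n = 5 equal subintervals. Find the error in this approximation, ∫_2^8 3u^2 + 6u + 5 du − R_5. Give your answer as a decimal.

-133.92

Exact integral: ∫_2^8 f(u) du = 714.
R_5 = 847.92.
Error = 714 − 847.92 = -133.92.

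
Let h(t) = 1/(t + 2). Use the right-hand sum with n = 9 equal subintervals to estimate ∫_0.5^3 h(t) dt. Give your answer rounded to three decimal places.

0.666

Δt = (3 − 0.5)/9 = 5/18.
Right endpoints: 7/9, 19/18, 4/3, 29/18, 17/9, 13/6, 22/9, 49/18, 3.
h(7/9) = 0.36, h(19/18) = 18/55, h(4/3) = 0.3, h(29/18) = 18/65, h(17/9) = 9/35, h(13/6) = 0.24, h(22/9) = 0.225, h(49/18) = 18/85, h(3) = 0.2.
Sum = Δt · [h(7/9) + h(19/18) + h(4/3) + ...].
Sum ≈ 0.666.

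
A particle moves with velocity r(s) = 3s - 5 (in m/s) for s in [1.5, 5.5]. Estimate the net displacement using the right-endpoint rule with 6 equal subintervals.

Δs = (5.5 − 1.5)/6 = 2/3.
Right endpoints: 13/6, 17/6, 3.5, 25/6, 29/6, 5.5.
r(13/6) = 1.5, r(17/6) = 3.5, r(3.5) = 5.5, r(25/6) = 7.5, r(29/6) = 9.5, r(5.5) = 11.5.
Sum = Δs · [r(13/6) + r(17/6) + r(3.5) + ...].
Sum = 26.

26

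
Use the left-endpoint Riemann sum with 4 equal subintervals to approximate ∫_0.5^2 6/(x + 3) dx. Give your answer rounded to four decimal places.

Δx = (2 − 0.5)/4 = 0.375.
Left endpoints: 0.5, 0.875, 1.25, 1.625.
f(0.5) = 12/7, f(0.875) = 48/31, f(1.25) = 24/17, f(1.625) = 48/37.
Sum = Δx · [f(0.5) + f(0.875) + f(1.25) + f(1.625)].
Sum ≈ 2.2394.

2.2394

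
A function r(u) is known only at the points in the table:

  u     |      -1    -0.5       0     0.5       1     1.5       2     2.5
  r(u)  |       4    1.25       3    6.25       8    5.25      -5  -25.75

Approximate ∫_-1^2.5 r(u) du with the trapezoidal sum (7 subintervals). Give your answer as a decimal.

Δu = 0.5.
T_7 = (0.5/2)·[4 + 2·1.25 + 2·3 + 2·6.25 + 2·8 + 2·5.25 + 2·(-5) + (-25.75)] = 3.9375.

3.9375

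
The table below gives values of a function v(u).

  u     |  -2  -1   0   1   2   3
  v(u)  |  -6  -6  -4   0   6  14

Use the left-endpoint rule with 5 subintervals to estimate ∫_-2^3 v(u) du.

-10

Δu = 1.
Sum = 1·[(-6) + (-6) + (-4) + 0 + 6] = -10.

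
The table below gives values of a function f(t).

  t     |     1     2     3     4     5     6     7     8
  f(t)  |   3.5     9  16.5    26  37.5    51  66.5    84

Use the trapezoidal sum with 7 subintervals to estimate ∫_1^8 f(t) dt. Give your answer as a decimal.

Δt = 1.
T_7 = (1/2)·[3.5 + 2·9 + 2·16.5 + 2·26 + 2·37.5 + 2·51 + 2·66.5 + 84] = 250.25.

250.25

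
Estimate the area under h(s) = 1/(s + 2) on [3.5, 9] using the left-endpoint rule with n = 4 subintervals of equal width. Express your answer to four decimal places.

Δs = (9 − 3.5)/4 = 1.375.
Left endpoints: 3.5, 4.875, 6.25, 7.625.
h(3.5) = 2/11, h(4.875) = 8/55, h(6.25) = 4/33, h(7.625) = 8/77.
Sum = Δs · [h(3.5) + h(4.875) + h(6.25) + h(7.625)].
Sum ≈ 0.7595.

0.7595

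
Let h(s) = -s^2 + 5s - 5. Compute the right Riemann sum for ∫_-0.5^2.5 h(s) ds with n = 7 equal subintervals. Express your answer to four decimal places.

-3.4133

Δs = (2.5 − (-0.5))/7 = 3/7.
Right endpoints: -1/14, 5/14, 11/14, 17/14, 23/14, 29/14, 2.5.
h(-1/14) = -1051/196, h(5/14) = -655/196, h(11/14) = -331/196, h(17/14) = -79/196, h(23/14) = 101/196, h(29/14) = 209/196, h(2.5) = 1.25.
Sum = Δs · [h(-1/14) + h(5/14) + h(11/14) + ...].
Sum ≈ -3.4133.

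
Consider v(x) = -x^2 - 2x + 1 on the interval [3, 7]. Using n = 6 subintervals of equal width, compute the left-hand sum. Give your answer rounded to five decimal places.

-125.62963

Δx = (7 − 3)/6 = 2/3.
Left endpoints: 3, 11/3, 13/3, 5, 17/3, 19/3.
v(3) = -14, v(11/3) = -178/9, v(13/3) = -238/9, v(5) = -34, v(17/3) = -382/9, v(19/3) = -466/9.
Sum = Δx · [v(3) + v(11/3) + v(13/3) + ...].
Sum ≈ -125.62963.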